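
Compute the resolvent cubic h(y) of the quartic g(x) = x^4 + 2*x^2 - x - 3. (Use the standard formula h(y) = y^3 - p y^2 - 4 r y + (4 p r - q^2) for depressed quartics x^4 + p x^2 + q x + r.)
h(y) = y^3 - 2*y^2 + 12*y - 25

Identify coefficients: p = 2, q = -1, r = -3.
Plug into h(y) = y^3 - p y^2 - 4 r y + (4 p r - q^2):
  h(y) = y^3 - (2) y^2 - 4*(-3) y + (4*(2)*(-3) - (-1)^2)
       = y^3 + (-2) y^2 + (12) y + (-25).
Simplifying: h(y) = y^3 - 2*y^2 + 12*y - 25.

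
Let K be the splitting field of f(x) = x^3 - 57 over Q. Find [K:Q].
[K:Q] = 6

x^3 - 57 has one real root r = 57^(1/3) and two complex roots r*zeta_3, r*zeta_3^2 where zeta_3 = e^(2*pi*i/3). The splitting field is Q(r, zeta_3). [Q(r):Q] = 3 and [Q(zeta_3):Q] = 2 with gcd = 1, so [Q(r, zeta_3):Q] = 3 * 2 = 6.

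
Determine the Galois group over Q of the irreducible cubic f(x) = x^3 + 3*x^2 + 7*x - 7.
Gal(K/Q) = S_3 (symmetric group of order 6)

Compute the discriminant of x^3 + (3)*x^2 + (7)*x + (-7): Δ = -4144. Since Δ is not a rational square, the Galois group is not contained in A_3; it must be the full S_3 (irreducibility of the cubic rules out anything smaller).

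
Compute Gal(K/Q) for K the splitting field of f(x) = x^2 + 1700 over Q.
Gal(K/Q) = Z/2Z (cyclic of order 2)

x^2 + 1700 is irreducible over Q since -1700 is not a rational square. The splitting field Q(sqrt(-1700)) has degree 2 over Q, and its unique nontrivial automorphism is sqrt(-1700) ↦ -sqrt(-1700). Hence Gal(Q(sqrt(-1700))/Q) = Z/2Z.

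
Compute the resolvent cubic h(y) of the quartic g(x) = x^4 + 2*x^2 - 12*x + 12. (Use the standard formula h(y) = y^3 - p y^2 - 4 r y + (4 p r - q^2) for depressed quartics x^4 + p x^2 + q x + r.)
h(y) = y^3 - 2*y^2 - 48*y - 48

Identify coefficients: p = 2, q = -12, r = 12.
Plug into h(y) = y^3 - p y^2 - 4 r y + (4 p r - q^2):
  h(y) = y^3 - (2) y^2 - 4*(12) y + (4*(2)*(12) - (-12)^2)
       = y^3 + (-2) y^2 + (-48) y + (-48).
Simplifying: h(y) = y^3 - 2*y^2 - 48*y - 48.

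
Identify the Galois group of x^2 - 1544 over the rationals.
Gal(K/Q) = Z/2Z (cyclic of order 2)

x^2 - 1544 is irreducible over Q since 1544 is not a rational square. The splitting field Q(sqrt(1544)) has degree 2 over Q, and its unique nontrivial automorphism is sqrt(1544) ↦ -sqrt(1544). Hence Gal(Q(sqrt(1544))/Q) = Z/2Z.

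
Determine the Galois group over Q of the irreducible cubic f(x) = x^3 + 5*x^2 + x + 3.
Gal(K/Q) = S_3 (symmetric group of order 6)

Compute the discriminant of x^3 + (5)*x^2 + (1)*x + (3): Δ = -1452. Since Δ is not a rational square, the Galois group is not contained in A_3; it must be the full S_3 (irreducibility of the cubic rules out anything smaller).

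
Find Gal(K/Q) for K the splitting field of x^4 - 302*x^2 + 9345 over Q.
Gal(K/Q) = V_4 (Klein four-group, Z/2Z × Z/2Z)

f factors as (x^2 - 35)(x^2 - 267), so the splitting field is K = Q(sqrt(35), sqrt(267)). The elements 35, 267, 9345 are all non-squares in Q, so sqrt(35) and sqrt(267) generate independent quadratic extensions. Thus [K:Q] = 4 and Gal(K/Q) is generated by the two order-2 automorphisms sqrt(35) ↦ -sqrt(35) and sqrt(267) ↦ -sqrt(267), giving V_4.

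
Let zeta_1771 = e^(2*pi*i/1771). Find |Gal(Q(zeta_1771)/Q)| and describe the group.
|Gal(Q(zeta_1771)/Q)| = phi(1771) = 1320; group ≅ (Z/1771Z)^* ≅ Z/6Z × Z/10Z × Z/22Z

The n-th cyclotomic polynomial Φ_1771(x) is the minimal polynomial of zeta_1771 over Q and has degree phi(1771) = 1320. So Q(zeta_1771) is a degree-1320 Galois extension with Galois group (Z/1771Z)^*. By CRT, (Z/1771Z)^* ≅ (Z/7Z)^* × (Z/11Z)^* × (Z/23Z)^*. Each prime-power unit group is (Z/7Z)^* ≅ Z/6Z; (Z/11Z)^* ≅ Z/10Z; (Z/23Z)^* ≅ Z/22Z. Hence Gal(Q(zeta_1771)/Q) ≅ Z/6Z × Z/10Z × Z/22Z.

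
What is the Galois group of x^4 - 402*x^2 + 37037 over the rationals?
Gal(K/Q) = V_4 (Klein four-group, Z/2Z × Z/2Z)

f factors as (x^2 - 259)(x^2 - 143), so the splitting field is K = Q(sqrt(259), sqrt(143)). The elements 259, 143, 37037 are all non-squares in Q, so sqrt(259) and sqrt(143) generate independent quadratic extensions. Thus [K:Q] = 4 and Gal(K/Q) is generated by the two order-2 automorphisms sqrt(259) ↦ -sqrt(259) and sqrt(143) ↦ -sqrt(143), giving V_4.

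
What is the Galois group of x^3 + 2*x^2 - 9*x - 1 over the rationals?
Gal(K/Q) = S_3 (symmetric group of order 6)

Compute the discriminant of x^3 + (2)*x^2 + (-9)*x + (-1): Δ = 3569. Since Δ is not a rational square, the Galois group is not contained in A_3; it must be the full S_3 (irreducibility of the cubic rules out anything smaller).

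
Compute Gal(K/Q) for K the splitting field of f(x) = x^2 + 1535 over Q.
Gal(K/Q) = Z/2Z (cyclic of order 2)

x^2 + 1535 is irreducible over Q since -1535 is not a rational square. The splitting field Q(sqrt(-1535)) has degree 2 over Q, and its unique nontrivial automorphism is sqrt(-1535) ↦ -sqrt(-1535). Hence Gal(Q(sqrt(-1535))/Q) = Z/2Z.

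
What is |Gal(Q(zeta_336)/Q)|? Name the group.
|Gal(Q(zeta_336)/Q)| = phi(336) = 96; group ≅ (Z/336Z)^* ≅ Z/2Z × Z/2Z × Z/4Z × Z/6Z

The n-th cyclotomic polynomial Φ_336(x) is the minimal polynomial of zeta_336 over Q and has degree phi(336) = 96. So Q(zeta_336) is a degree-96 Galois extension with Galois group (Z/336Z)^*. By CRT, (Z/336Z)^* ≅ (Z/16Z)^* × (Z/3Z)^* × (Z/7Z)^*. Each prime-power unit group is (Z/16Z)^* ≅ Z/2Z × Z/4Z; (Z/3Z)^* ≅ Z/2Z; (Z/7Z)^* ≅ Z/6Z. Hence Gal(Q(zeta_336)/Q) ≅ Z/2Z × Z/2Z × Z/4Z × Z/6Z.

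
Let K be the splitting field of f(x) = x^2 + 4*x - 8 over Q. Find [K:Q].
[K:Q] = 2

The discriminant of x^2 + (4)*x + (-8) is b^2 - 4c = 16 - (-32) = 48. Since 48 is not a perfect square in Q, the polynomial is irreducible over Q. Its two roots generate a degree-2 extension, so [K:Q] = 2.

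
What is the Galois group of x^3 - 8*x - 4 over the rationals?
Gal(K/Q) = S_3 (symmetric group of order 6)

Compute the discriminant of x^3 + (0)*x^2 + (-8)*x + (-4): Δ = 1616. Since Δ is not a rational square, the Galois group is not contained in A_3; it must be the full S_3 (irreducibility of the cubic rules out anything smaller).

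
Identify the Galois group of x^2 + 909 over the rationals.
Gal(K/Q) = Z/2Z (cyclic of order 2)

x^2 + 909 is irreducible over Q since -909 is not a rational square. The splitting field Q(sqrt(-909)) has degree 2 over Q, and its unique nontrivial automorphism is sqrt(-909) ↦ -sqrt(-909). Hence Gal(Q(sqrt(-909))/Q) = Z/2Z.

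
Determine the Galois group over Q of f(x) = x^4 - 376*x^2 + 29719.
Gal(K/Q) = V_4 (Klein four-group, Z/2Z × Z/2Z)

f factors as (x^2 - 263)(x^2 - 113), so the splitting field is K = Q(sqrt(263), sqrt(113)). The elements 263, 113, 29719 are all non-squares in Q, so sqrt(263) and sqrt(113) generate independent quadratic extensions. Thus [K:Q] = 4 and Gal(K/Q) is generated by the two order-2 automorphisms sqrt(263) ↦ -sqrt(263) and sqrt(113) ↦ -sqrt(113), giving V_4.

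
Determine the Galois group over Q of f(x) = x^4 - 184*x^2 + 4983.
Gal(K/Q) = V_4 (Klein four-group, Z/2Z × Z/2Z)

f factors as (x^2 - 33)(x^2 - 151), so the splitting field is K = Q(sqrt(33), sqrt(151)). The elements 33, 151, 4983 are all non-squares in Q, so sqrt(33) and sqrt(151) generate independent quadratic extensions. Thus [K:Q] = 4 and Gal(K/Q) is generated by the two order-2 automorphisms sqrt(33) ↦ -sqrt(33) and sqrt(151) ↦ -sqrt(151), giving V_4.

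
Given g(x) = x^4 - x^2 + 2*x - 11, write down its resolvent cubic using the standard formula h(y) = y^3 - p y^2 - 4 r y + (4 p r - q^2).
h(y) = y^3 + y^2 + 44*y + 40

Identify coefficients: p = -1, q = 2, r = -11.
Plug into h(y) = y^3 - p y^2 - 4 r y + (4 p r - q^2):
  h(y) = y^3 - (-1) y^2 - 4*(-11) y + (4*(-1)*(-11) - (2)^2)
       = y^3 + (1) y^2 + (44) y + (40).
Simplifying: h(y) = y^3 + y^2 + 44*y + 40.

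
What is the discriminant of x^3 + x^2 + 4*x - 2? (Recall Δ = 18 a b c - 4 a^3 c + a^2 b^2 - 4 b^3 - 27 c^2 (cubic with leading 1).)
Δ = -484

For x^3 + a x^2 + b x + c the discriminant is Δ = 18 a b c - 4 a^3 c + a^2 b^2 - 4 b^3 - 27 c^2.
Plug a = 1, b = 4, c = -2:
  18*(1)*(4)*(-2) - 4*(1)^3*(-2) + (1)^2*(4)^2 - 4*(4)^3 - 27*(-2)^2
  = -144 + (8) + 16 + (-256) + (-108)
  = -484.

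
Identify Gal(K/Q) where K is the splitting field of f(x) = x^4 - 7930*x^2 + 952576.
Gal(K/Q) = Z/2Z (cyclic of order 2)

f factors as (x^2 - 7808)(x^2 - 122), so the splitting field is K = Q(sqrt(7808), sqrt(122)). The squarefree part of 7808 is 122 and the squarefree part of 122 is also 122, so sqrt(7808) and sqrt(122) are both rational multiples of sqrt(122). Hence Q(sqrt(7808)) = Q(sqrt(122)) = Q(sqrt(122)), and the splitting field collapses to a single degree-2 extension with Galois group Z/2Z.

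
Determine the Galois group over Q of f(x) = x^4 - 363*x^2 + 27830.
Gal(K/Q) = V_4 (Klein four-group, Z/2Z × Z/2Z)

f factors as (x^2 - 253)(x^2 - 110), so the splitting field is K = Q(sqrt(253), sqrt(110)). The elements 253, 110, 27830 are all non-squares in Q, so sqrt(253) and sqrt(110) generate independent quadratic extensions. Thus [K:Q] = 4 and Gal(K/Q) is generated by the two order-2 automorphisms sqrt(253) ↦ -sqrt(253) and sqrt(110) ↦ -sqrt(110), giving V_4.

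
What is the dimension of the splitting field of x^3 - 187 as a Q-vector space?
[K:Q] = 6

x^3 - 187 has one real root r = 187^(1/3) and two complex roots r*zeta_3, r*zeta_3^2 where zeta_3 = e^(2*pi*i/3). The splitting field is Q(r, zeta_3). [Q(r):Q] = 3 and [Q(zeta_3):Q] = 2 with gcd = 1, so [Q(r, zeta_3):Q] = 3 * 2 = 6.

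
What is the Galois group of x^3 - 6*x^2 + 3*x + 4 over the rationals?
Gal(K/Q) = S_3 (symmetric group of order 6)

Compute the discriminant of x^3 + (-6)*x^2 + (3)*x + (4): Δ = 1944. Since Δ is not a rational square, the Galois group is not contained in A_3; it must be the full S_3 (irreducibility of the cubic rules out anything smaller).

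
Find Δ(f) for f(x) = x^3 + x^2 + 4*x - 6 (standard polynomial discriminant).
Δ = -1620

For x^3 + a x^2 + b x + c the discriminant is Δ = 18 a b c - 4 a^3 c + a^2 b^2 - 4 b^3 - 27 c^2.
Plug a = 1, b = 4, c = -6:
  18*(1)*(4)*(-6) - 4*(1)^3*(-6) + (1)^2*(4)^2 - 4*(4)^3 - 27*(-6)^2
  = -432 + (24) + 16 + (-256) + (-972)
  = -1620.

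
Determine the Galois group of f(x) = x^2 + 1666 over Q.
Gal(K/Q) = Z/2Z (cyclic of order 2)

x^2 + 1666 is irreducible over Q since -1666 is not a rational square. The splitting field Q(sqrt(-1666)) has degree 2 over Q, and its unique nontrivial automorphism is sqrt(-1666) ↦ -sqrt(-1666). Hence Gal(Q(sqrt(-1666))/Q) = Z/2Z.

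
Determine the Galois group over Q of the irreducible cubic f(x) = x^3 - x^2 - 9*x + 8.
Gal(K/Q) = S_3 (symmetric group of order 6)

Compute the discriminant of x^3 + (-1)*x^2 + (-9)*x + (8): Δ = 2597. Since Δ is not a rational square, the Galois group is not contained in A_3; it must be the full S_3 (irreducibility of the cubic rules out anything smaller).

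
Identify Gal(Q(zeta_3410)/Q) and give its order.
|Gal(Q(zeta_3410)/Q)| = phi(3410) = 1200; group ≅ (Z/3410Z)^* ≅ Z/4Z × Z/10Z × Z/30Z

The n-th cyclotomic polynomial Φ_3410(x) is the minimal polynomial of zeta_3410 over Q and has degree phi(3410) = 1200. So Q(zeta_3410) is a degree-1200 Galois extension with Galois group (Z/3410Z)^*. By CRT, (Z/3410Z)^* ≅ (Z/2Z)^* × (Z/5Z)^* × (Z/11Z)^* × (Z/31Z)^*. Each prime-power unit group is (Z/2Z)^* ≅ trivial group (order 1); (Z/5Z)^* ≅ Z/4Z; (Z/11Z)^* ≅ Z/10Z; (Z/31Z)^* ≅ Z/30Z. Hence Gal(Q(zeta_3410)/Q) ≅ Z/4Z × Z/10Z × Z/30Z.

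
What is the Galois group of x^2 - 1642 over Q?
Gal(K/Q) = Z/2Z (cyclic of order 2)

x^2 - 1642 is irreducible over Q since 1642 is not a rational square. The splitting field Q(sqrt(1642)) has degree 2 over Q, and its unique nontrivial automorphism is sqrt(1642) ↦ -sqrt(1642). Hence Gal(Q(sqrt(1642))/Q) = Z/2Z.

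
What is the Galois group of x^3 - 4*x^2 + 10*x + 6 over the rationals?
Gal(K/Q) = S_3 (symmetric group of order 6)

Compute the discriminant of x^3 + (-4)*x^2 + (10)*x + (6): Δ = -6156. Since Δ is not a rational square, the Galois group is not contained in A_3; it must be the full S_3 (irreducibility of the cubic rules out anything smaller).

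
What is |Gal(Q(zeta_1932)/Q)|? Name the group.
|Gal(Q(zeta_1932)/Q)| = phi(1932) = 528; group ≅ (Z/1932Z)^* ≅ Z/2Z × Z/2Z × Z/6Z × Z/22Z

The n-th cyclotomic polynomial Φ_1932(x) is the minimal polynomial of zeta_1932 over Q and has degree phi(1932) = 528. So Q(zeta_1932) is a degree-528 Galois extension with Galois group (Z/1932Z)^*. By CRT, (Z/1932Z)^* ≅ (Z/4Z)^* × (Z/3Z)^* × (Z/7Z)^* × (Z/23Z)^*. Each prime-power unit group is (Z/4Z)^* ≅ Z/2Z; (Z/3Z)^* ≅ Z/2Z; (Z/7Z)^* ≅ Z/6Z; (Z/23Z)^* ≅ Z/22Z. Hence Gal(Q(zeta_1932)/Q) ≅ Z/2Z × Z/2Z × Z/6Z × Z/22Z.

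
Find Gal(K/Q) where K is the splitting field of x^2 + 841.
Gal(K/Q) = Z/2Z (cyclic of order 2)

x^2 + 841 is irreducible over Q since -841 is not a rational square. The splitting field Q(sqrt(-841)) has degree 2 over Q, and its unique nontrivial automorphism is sqrt(-841) ↦ -sqrt(-841). Hence Gal(Q(sqrt(-841))/Q) = Z/2Z.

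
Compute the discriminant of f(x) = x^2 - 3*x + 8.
Δ = -23

For a quadratic a x^2 + b x + c the discriminant is Δ = b^2 - 4ac = (-3)^2 - 4*(1)*(8) = 9 - (32) = -23.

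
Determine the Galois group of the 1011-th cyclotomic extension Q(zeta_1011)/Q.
|Gal(Q(zeta_1011)/Q)| = phi(1011) = 672; group ≅ (Z/1011Z)^* ≅ Z/2Z × Z/336Z

The n-th cyclotomic polynomial Φ_1011(x) is the minimal polynomial of zeta_1011 over Q and has degree phi(1011) = 672. So Q(zeta_1011) is a degree-672 Galois extension with Galois group (Z/1011Z)^*. By CRT, (Z/1011Z)^* ≅ (Z/3Z)^* × (Z/337Z)^*. Each prime-power unit group is (Z/3Z)^* ≅ Z/2Z; (Z/337Z)^* ≅ Z/336Z. Hence Gal(Q(zeta_1011)/Q) ≅ Z/2Z × Z/336Z.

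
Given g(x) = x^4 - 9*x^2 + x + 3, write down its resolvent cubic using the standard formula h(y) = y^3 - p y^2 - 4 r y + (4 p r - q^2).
h(y) = y^3 + 9*y^2 - 12*y - 109

Identify coefficients: p = -9, q = 1, r = 3.
Plug into h(y) = y^3 - p y^2 - 4 r y + (4 p r - q^2):
  h(y) = y^3 - (-9) y^2 - 4*(3) y + (4*(-9)*(3) - (1)^2)
       = y^3 + (9) y^2 + (-12) y + (-109).
Simplifying: h(y) = y^3 + 9*y^2 - 12*y - 109.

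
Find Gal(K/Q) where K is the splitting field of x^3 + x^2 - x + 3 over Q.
Gal(K/Q) = S_3 (symmetric group of order 6)

Compute the discriminant of x^3 + (1)*x^2 + (-1)*x + (3): Δ = -304. Since Δ is not a rational square, the Galois group is not contained in A_3; it must be the full S_3 (irreducibility of the cubic rules out anything smaller).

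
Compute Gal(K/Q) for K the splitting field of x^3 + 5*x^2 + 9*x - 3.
Gal(K/Q) = S_3 (symmetric group of order 6)

Compute the discriminant of x^3 + (5)*x^2 + (9)*x + (-3): Δ = -2064. Since Δ is not a rational square, the Galois group is not contained in A_3; it must be the full S_3 (irreducibility of the cubic rules out anything smaller).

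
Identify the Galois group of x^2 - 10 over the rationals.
Gal(K/Q) = Z/2Z (cyclic of order 2)

x^2 - 10 is irreducible over Q since 10 is not a rational square. The splitting field Q(sqrt(10)) has degree 2 over Q, and its unique nontrivial automorphism is sqrt(10) ↦ -sqrt(10). Hence Gal(Q(sqrt(10))/Q) = Z/2Z.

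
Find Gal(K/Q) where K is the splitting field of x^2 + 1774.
Gal(K/Q) = Z/2Z (cyclic of order 2)

x^2 + 1774 is irreducible over Q since -1774 is not a rational square. The splitting field Q(sqrt(-1774)) has degree 2 over Q, and its unique nontrivial automorphism is sqrt(-1774) ↦ -sqrt(-1774). Hence Gal(Q(sqrt(-1774))/Q) = Z/2Z.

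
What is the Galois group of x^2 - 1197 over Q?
Gal(K/Q) = Z/2Z (cyclic of order 2)

x^2 - 1197 is irreducible over Q since 1197 is not a rational square. The splitting field Q(sqrt(1197)) has degree 2 over Q, and its unique nontrivial automorphism is sqrt(1197) ↦ -sqrt(1197). Hence Gal(Q(sqrt(1197))/Q) = Z/2Z.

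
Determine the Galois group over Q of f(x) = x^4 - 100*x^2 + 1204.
Gal(K/Q) = V_4 (Klein four-group, Z/2Z × Z/2Z)

f factors as (x^2 - 14)(x^2 - 86), so the splitting field is K = Q(sqrt(14), sqrt(86)). The elements 14, 86, 1204 are all non-squares in Q, so sqrt(14) and sqrt(86) generate independent quadratic extensions. Thus [K:Q] = 4 and Gal(K/Q) is generated by the two order-2 automorphisms sqrt(14) ↦ -sqrt(14) and sqrt(86) ↦ -sqrt(86), giving V_4.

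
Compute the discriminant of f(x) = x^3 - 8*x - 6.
Δ = 1076

For a depressed cubic x^3 + p x + q the discriminant is Δ = -4 p^3 - 27 q^2 = -4*(-8)^3 - 27*(-6)^2 = 2048 - 972 = 1076.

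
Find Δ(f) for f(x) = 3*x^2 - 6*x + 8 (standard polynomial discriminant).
Δ = -60

For a quadratic a x^2 + b x + c the discriminant is Δ = b^2 - 4ac = (-6)^2 - 4*(3)*(8) = 36 - (96) = -60.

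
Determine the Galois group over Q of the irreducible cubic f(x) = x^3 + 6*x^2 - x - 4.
Gal(K/Q) = S_3 (symmetric group of order 6)

Compute the discriminant of x^3 + (6)*x^2 + (-1)*x + (-4): Δ = 3496. Since Δ is not a rational square, the Galois group is not contained in A_3; it must be the full S_3 (irreducibility of the cubic rules out anything smaller).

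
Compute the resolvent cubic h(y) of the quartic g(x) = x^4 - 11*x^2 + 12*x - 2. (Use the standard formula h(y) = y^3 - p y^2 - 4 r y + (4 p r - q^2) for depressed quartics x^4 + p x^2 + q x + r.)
h(y) = y^3 + 11*y^2 + 8*y - 56

Identify coefficients: p = -11, q = 12, r = -2.
Plug into h(y) = y^3 - p y^2 - 4 r y + (4 p r - q^2):
  h(y) = y^3 - (-11) y^2 - 4*(-2) y + (4*(-11)*(-2) - (12)^2)
       = y^3 + (11) y^2 + (8) y + (-56).
Simplifying: h(y) = y^3 + 11*y^2 + 8*y - 56.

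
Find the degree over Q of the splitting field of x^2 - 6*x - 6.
[K:Q] = 2

The discriminant of x^2 + (-6)*x + (-6) is b^2 - 4c = 36 - (-24) = 60. Since 60 is not a perfect square in Q, the polynomial is irreducible over Q. Its two roots generate a degree-2 extension, so [K:Q] = 2.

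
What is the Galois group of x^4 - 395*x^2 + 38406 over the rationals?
Gal(K/Q) = V_4 (Klein four-group, Z/2Z × Z/2Z)

f factors as (x^2 - 173)(x^2 - 222), so the splitting field is K = Q(sqrt(173), sqrt(222)). The elements 173, 222, 38406 are all non-squares in Q, so sqrt(173) and sqrt(222) generate independent quadratic extensions. Thus [K:Q] = 4 and Gal(K/Q) is generated by the two order-2 automorphisms sqrt(173) ↦ -sqrt(173) and sqrt(222) ↦ -sqrt(222), giving V_4.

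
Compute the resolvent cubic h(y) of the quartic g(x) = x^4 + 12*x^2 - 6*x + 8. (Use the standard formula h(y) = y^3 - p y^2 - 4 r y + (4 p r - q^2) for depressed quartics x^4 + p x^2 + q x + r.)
h(y) = y^3 - 12*y^2 - 32*y + 348

Identify coefficients: p = 12, q = -6, r = 8.
Plug into h(y) = y^3 - p y^2 - 4 r y + (4 p r - q^2):
  h(y) = y^3 - (12) y^2 - 4*(8) y + (4*(12)*(8) - (-6)^2)
       = y^3 + (-12) y^2 + (-32) y + (348).
Simplifying: h(y) = y^3 - 12*y^2 - 32*y + 348.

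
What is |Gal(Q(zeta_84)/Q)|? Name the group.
|Gal(Q(zeta_84)/Q)| = phi(84) = 24; group ≅ (Z/84Z)^* ≅ Z/2Z × Z/2Z × Z/6Z

The n-th cyclotomic polynomial Φ_84(x) is the minimal polynomial of zeta_84 over Q and has degree phi(84) = 24. So Q(zeta_84) is a degree-24 Galois extension with Galois group (Z/84Z)^*. By CRT, (Z/84Z)^* ≅ (Z/4Z)^* × (Z/3Z)^* × (Z/7Z)^*. Each prime-power unit group is (Z/4Z)^* ≅ Z/2Z; (Z/3Z)^* ≅ Z/2Z; (Z/7Z)^* ≅ Z/6Z. Hence Gal(Q(zeta_84)/Q) ≅ Z/2Z × Z/2Z × Z/6Z.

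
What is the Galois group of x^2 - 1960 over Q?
Gal(K/Q) = Z/2Z (cyclic of order 2)

x^2 - 1960 is irreducible over Q since 1960 is not a rational square. The splitting field Q(sqrt(1960)) has degree 2 over Q, and its unique nontrivial automorphism is sqrt(1960) ↦ -sqrt(1960). Hence Gal(Q(sqrt(1960))/Q) = Z/2Z.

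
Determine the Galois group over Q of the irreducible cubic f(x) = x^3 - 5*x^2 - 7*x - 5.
Gal(K/Q) = S_3 (symmetric group of order 6)

Compute the discriminant of x^3 + (-5)*x^2 + (-7)*x + (-5): Δ = -3728. Since Δ is not a rational square, the Galois group is not contained in A_3; it must be the full S_3 (irreducibility of the cubic rules out anything smaller).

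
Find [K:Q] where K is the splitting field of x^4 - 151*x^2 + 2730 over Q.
[K:Q] = 4

f factors as (x^2 - 130)(x^2 - 21); the splitting field is K = Q(sqrt(130), sqrt(21)). Since 130, 21, and 2730 are all non-squares in Q, the three subfields Q(sqrt(130)), Q(sqrt(21)), Q(sqrt(2730)) are distinct degree-2 extensions, so [K:Q] = 4 (Klein four Galois group).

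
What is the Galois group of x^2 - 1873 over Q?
Gal(K/Q) = Z/2Z (cyclic of order 2)

x^2 - 1873 is irreducible over Q since 1873 is not a rational square. The splitting field Q(sqrt(1873)) has degree 2 over Q, and its unique nontrivial automorphism is sqrt(1873) ↦ -sqrt(1873). Hence Gal(Q(sqrt(1873))/Q) = Z/2Z.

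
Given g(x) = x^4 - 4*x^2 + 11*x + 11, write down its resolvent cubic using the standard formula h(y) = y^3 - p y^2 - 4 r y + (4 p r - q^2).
h(y) = y^3 + 4*y^2 - 44*y - 297

Identify coefficients: p = -4, q = 11, r = 11.
Plug into h(y) = y^3 - p y^2 - 4 r y + (4 p r - q^2):
  h(y) = y^3 - (-4) y^2 - 4*(11) y + (4*(-4)*(11) - (11)^2)
       = y^3 + (4) y^2 + (-44) y + (-297).
Simplifying: h(y) = y^3 + 4*y^2 - 44*y - 297.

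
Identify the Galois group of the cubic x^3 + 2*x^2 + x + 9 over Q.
Gal(K/Q) = S_3 (symmetric group of order 6)

Compute the discriminant of x^3 + (2)*x^2 + (1)*x + (9): Δ = -2151. Since Δ is not a rational square, the Galois group is not contained in A_3; it must be the full S_3 (irreducibility of the cubic rules out anything smaller).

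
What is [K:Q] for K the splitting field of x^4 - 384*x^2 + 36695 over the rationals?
[K:Q] = 4

f factors as (x^2 - 179)(x^2 - 205); the splitting field is K = Q(sqrt(179), sqrt(205)). Since 179, 205, and 36695 are all non-squares in Q, the three subfields Q(sqrt(179)), Q(sqrt(205)), Q(sqrt(36695)) are distinct degree-2 extensions, so [K:Q] = 4 (Klein four Galois group).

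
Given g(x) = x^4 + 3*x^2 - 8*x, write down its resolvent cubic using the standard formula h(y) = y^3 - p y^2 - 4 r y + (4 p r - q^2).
h(y) = y^3 - 3*y^2 - 64

Identify coefficients: p = 3, q = -8, r = 0.
Plug into h(y) = y^3 - p y^2 - 4 r y + (4 p r - q^2):
  h(y) = y^3 - (3) y^2 - 4*(0) y + (4*(3)*(0) - (-8)^2)
       = y^3 + (-3) y^2 + (0) y + (-64).
Simplifying: h(y) = y^3 - 3*y^2 - 64.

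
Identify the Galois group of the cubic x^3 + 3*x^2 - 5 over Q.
Gal(K/Q) = S_3 (symmetric group of order 6)

Compute the discriminant of x^3 + (3)*x^2 + (0)*x + (-5): Δ = -135. Since Δ is not a rational square, the Galois group is not contained in A_3; it must be the full S_3 (irreducibility of the cubic rules out anything smaller).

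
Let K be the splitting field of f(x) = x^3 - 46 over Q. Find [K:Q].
[K:Q] = 6

x^3 - 46 has one real root r = 46^(1/3) and two complex roots r*zeta_3, r*zeta_3^2 where zeta_3 = e^(2*pi*i/3). The splitting field is Q(r, zeta_3). [Q(r):Q] = 3 and [Q(zeta_3):Q] = 2 with gcd = 1, so [Q(r, zeta_3):Q] = 3 * 2 = 6.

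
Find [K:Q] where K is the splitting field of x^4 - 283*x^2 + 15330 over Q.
[K:Q] = 4

f factors as (x^2 - 210)(x^2 - 73); the splitting field is K = Q(sqrt(210), sqrt(73)). Since 210, 73, and 15330 are all non-squares in Q, the three subfields Q(sqrt(210)), Q(sqrt(73)), Q(sqrt(15330)) are distinct degree-2 extensions, so [K:Q] = 4 (Klein four Galois group).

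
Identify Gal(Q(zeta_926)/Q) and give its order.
|Gal(Q(zeta_926)/Q)| = phi(926) = 462; group ≅ (Z/926Z)^* ≅ Z/462Z

The n-th cyclotomic polynomial Φ_926(x) is the minimal polynomial of zeta_926 over Q and has degree phi(926) = 462. So Q(zeta_926) is a degree-462 Galois extension with Galois group (Z/926Z)^*. By CRT, (Z/926Z)^* ≅ (Z/2Z)^* × (Z/463Z)^*. Each prime-power unit group is (Z/2Z)^* ≅ trivial group (order 1); (Z/463Z)^* ≅ Z/462Z. Hence Gal(Q(zeta_926)/Q) ≅ Z/462Z.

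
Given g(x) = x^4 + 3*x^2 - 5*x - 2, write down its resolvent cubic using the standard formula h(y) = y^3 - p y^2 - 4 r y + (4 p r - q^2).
h(y) = y^3 - 3*y^2 + 8*y - 49

Identify coefficients: p = 3, q = -5, r = -2.
Plug into h(y) = y^3 - p y^2 - 4 r y + (4 p r - q^2):
  h(y) = y^3 - (3) y^2 - 4*(-2) y + (4*(3)*(-2) - (-5)^2)
       = y^3 + (-3) y^2 + (8) y + (-49).
Simplifying: h(y) = y^3 - 3*y^2 + 8*y - 49.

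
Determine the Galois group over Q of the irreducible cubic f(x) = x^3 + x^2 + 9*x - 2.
Gal(K/Q) = S_3 (symmetric group of order 6)

Compute the discriminant of x^3 + (1)*x^2 + (9)*x + (-2): Δ = -3259. Since Δ is not a rational square, the Galois group is not contained in A_3; it must be the full S_3 (irreducibility of the cubic rules out anything smaller).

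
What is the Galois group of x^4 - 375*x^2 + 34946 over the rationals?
Gal(K/Q) = V_4 (Klein four-group, Z/2Z × Z/2Z)

f factors as (x^2 - 202)(x^2 - 173), so the splitting field is K = Q(sqrt(202), sqrt(173)). The elements 202, 173, 34946 are all non-squares in Q, so sqrt(202) and sqrt(173) generate independent quadratic extensions. Thus [K:Q] = 4 and Gal(K/Q) is generated by the two order-2 automorphisms sqrt(202) ↦ -sqrt(202) and sqrt(173) ↦ -sqrt(173), giving V_4.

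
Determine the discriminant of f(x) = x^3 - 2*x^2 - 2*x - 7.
Δ = -2003

For x^3 + a x^2 + b x + c the discriminant is Δ = 18 a b c - 4 a^3 c + a^2 b^2 - 4 b^3 - 27 c^2.
Plug a = -2, b = -2, c = -7:
  18*(-2)*(-2)*(-7) - 4*(-2)^3*(-7) + (-2)^2*(-2)^2 - 4*(-2)^3 - 27*(-7)^2
  = -504 + (-224) + 16 + (32) + (-1323)
  = -2003.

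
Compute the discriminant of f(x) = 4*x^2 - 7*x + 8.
Δ = -79

For a quadratic a x^2 + b x + c the discriminant is Δ = b^2 - 4ac = (-7)^2 - 4*(4)*(8) = 49 - (128) = -79.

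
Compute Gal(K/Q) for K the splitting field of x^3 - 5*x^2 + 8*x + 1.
Gal(K/Q) = S_3 (symmetric group of order 6)

Compute the discriminant of x^3 + (-5)*x^2 + (8)*x + (1): Δ = -695. Since Δ is not a rational square, the Galois group is not contained in A_3; it must be the full S_3 (irreducibility of the cubic rules out anything smaller).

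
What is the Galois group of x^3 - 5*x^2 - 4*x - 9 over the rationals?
Gal(K/Q) = S_3 (symmetric group of order 6)

Compute the discriminant of x^3 + (-5)*x^2 + (-4)*x + (-9): Δ = -9271. Since Δ is not a rational square, the Galois group is not contained in A_3; it must be the full S_3 (irreducibility of the cubic rules out anything smaller).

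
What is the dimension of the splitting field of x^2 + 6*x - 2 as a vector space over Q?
[K:Q] = 2

The discriminant of x^2 + (6)*x + (-2) is b^2 - 4c = 36 - (-8) = 44. Since 44 is not a perfect square in Q, the polynomial is irreducible over Q. Its two roots generate a degree-2 extension, so [K:Q] = 2.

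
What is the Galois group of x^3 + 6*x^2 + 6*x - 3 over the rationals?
Gal(K/Q) = S_3 (symmetric group of order 6)

Compute the discriminant of x^3 + (6)*x^2 + (6)*x + (-3): Δ = 837. Since Δ is not a rational square, the Galois group is not contained in A_3; it must be the full S_3 (irreducibility of the cubic rules out anything smaller).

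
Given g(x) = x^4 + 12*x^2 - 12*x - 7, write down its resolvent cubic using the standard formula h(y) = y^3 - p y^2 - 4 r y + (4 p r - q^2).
h(y) = y^3 - 12*y^2 + 28*y - 480

Identify coefficients: p = 12, q = -12, r = -7.
Plug into h(y) = y^3 - p y^2 - 4 r y + (4 p r - q^2):
  h(y) = y^3 - (12) y^2 - 4*(-7) y + (4*(12)*(-7) - (-12)^2)
       = y^3 + (-12) y^2 + (28) y + (-480).
Simplifying: h(y) = y^3 - 12*y^2 + 28*y - 480.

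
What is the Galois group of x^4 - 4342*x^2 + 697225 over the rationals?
Gal(K/Q) = Z/2Z (cyclic of order 2)

f factors as (x^2 - 4175)(x^2 - 167), so the splitting field is K = Q(sqrt(4175), sqrt(167)). The squarefree part of 4175 is 167 and the squarefree part of 167 is also 167, so sqrt(4175) and sqrt(167) are both rational multiples of sqrt(167). Hence Q(sqrt(4175)) = Q(sqrt(167)) = Q(sqrt(167)), and the splitting field collapses to a single degree-2 extension with Galois group Z/2Z.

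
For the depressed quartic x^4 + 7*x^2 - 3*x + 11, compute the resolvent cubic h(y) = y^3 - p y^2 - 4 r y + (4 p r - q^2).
h(y) = y^3 - 7*y^2 - 44*y + 299

Identify coefficients: p = 7, q = -3, r = 11.
Plug into h(y) = y^3 - p y^2 - 4 r y + (4 p r - q^2):
  h(y) = y^3 - (7) y^2 - 4*(11) y + (4*(7)*(11) - (-3)^2)
       = y^3 + (-7) y^2 + (-44) y + (299).
Simplifying: h(y) = y^3 - 7*y^2 - 44*y + 299.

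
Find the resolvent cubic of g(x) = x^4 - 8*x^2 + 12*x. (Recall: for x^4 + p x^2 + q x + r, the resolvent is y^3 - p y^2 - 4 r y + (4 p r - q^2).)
h(y) = y^3 + 8*y^2 - 144

Identify coefficients: p = -8, q = 12, r = 0.
Plug into h(y) = y^3 - p y^2 - 4 r y + (4 p r - q^2):
  h(y) = y^3 - (-8) y^2 - 4*(0) y + (4*(-8)*(0) - (12)^2)
       = y^3 + (8) y^2 + (0) y + (-144).
Simplifying: h(y) = y^3 + 8*y^2 - 144.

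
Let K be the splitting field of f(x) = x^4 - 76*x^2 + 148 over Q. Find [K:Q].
[K:Q] = 4

f factors as (x^2 - 74)(x^2 - 2); the splitting field is K = Q(sqrt(74), sqrt(2)). Since 74, 2, and 148 are all non-squares in Q, the three subfields Q(sqrt(74)), Q(sqrt(2)), Q(sqrt(148)) are distinct degree-2 extensions, so [K:Q] = 4 (Klein four Galois group).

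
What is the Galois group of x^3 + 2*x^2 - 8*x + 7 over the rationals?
Gal(K/Q) = S_3 (symmetric group of order 6)

Compute the discriminant of x^3 + (2)*x^2 + (-8)*x + (7): Δ = -1259. Since Δ is not a rational square, the Galois group is not contained in A_3; it must be the full S_3 (irreducibility of the cubic rules out anything smaller).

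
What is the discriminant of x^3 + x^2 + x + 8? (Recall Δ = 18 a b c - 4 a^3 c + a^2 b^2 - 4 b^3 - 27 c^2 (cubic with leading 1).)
Δ = -1619

For x^3 + a x^2 + b x + c the discriminant is Δ = 18 a b c - 4 a^3 c + a^2 b^2 - 4 b^3 - 27 c^2.
Plug a = 1, b = 1, c = 8:
  18*(1)*(1)*(8) - 4*(1)^3*(8) + (1)^2*(1)^2 - 4*(1)^3 - 27*(8)^2
  = 144 + (-32) + 1 + (-4) + (-1728)
  = -1619.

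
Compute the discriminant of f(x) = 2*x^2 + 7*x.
Δ = 49

For a quadratic a x^2 + b x + c the discriminant is Δ = b^2 - 4ac = (7)^2 - 4*(2)*(0) = 49 - (0) = 49.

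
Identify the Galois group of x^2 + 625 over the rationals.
Gal(K/Q) = Z/2Z (cyclic of order 2)

x^2 + 625 is irreducible over Q since -625 is not a rational square. The splitting field Q(sqrt(-625)) has degree 2 over Q, and its unique nontrivial automorphism is sqrt(-625) ↦ -sqrt(-625). Hence Gal(Q(sqrt(-625))/Q) = Z/2Z.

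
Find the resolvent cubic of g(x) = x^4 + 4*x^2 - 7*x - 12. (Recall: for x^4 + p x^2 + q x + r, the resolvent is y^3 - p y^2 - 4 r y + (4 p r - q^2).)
h(y) = y^3 - 4*y^2 + 48*y - 241

Identify coefficients: p = 4, q = -7, r = -12.
Plug into h(y) = y^3 - p y^2 - 4 r y + (4 p r - q^2):
  h(y) = y^3 - (4) y^2 - 4*(-12) y + (4*(4)*(-12) - (-7)^2)
       = y^3 + (-4) y^2 + (48) y + (-241).
Simplifying: h(y) = y^3 - 4*y^2 + 48*y - 241.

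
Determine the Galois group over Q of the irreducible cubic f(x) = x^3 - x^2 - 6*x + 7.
Gal(K/Q) = A_3 (cyclic of order 3)

Compute the discriminant of x^3 + (-1)*x^2 + (-6)*x + (7): Δ = 361. Since Δ is a perfect square (Δ = 19^2), the Galois group is contained in A_3. Irreducibility forces the group to be transitive on three roots, so Gal = A_3.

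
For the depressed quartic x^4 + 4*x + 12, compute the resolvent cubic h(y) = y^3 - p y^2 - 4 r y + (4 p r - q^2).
h(y) = y^3 - 48*y - 16

Identify coefficients: p = 0, q = 4, r = 12.
Plug into h(y) = y^3 - p y^2 - 4 r y + (4 p r - q^2):
  h(y) = y^3 - (0) y^2 - 4*(12) y + (4*(0)*(12) - (4)^2)
       = y^3 + (0) y^2 + (-48) y + (-16).
Simplifying: h(y) = y^3 - 48*y - 16.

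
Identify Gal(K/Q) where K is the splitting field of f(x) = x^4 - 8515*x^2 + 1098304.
Gal(K/Q) = Z/2Z (cyclic of order 2)

f factors as (x^2 - 131)(x^2 - 8384), so the splitting field is K = Q(sqrt(131), sqrt(8384)). The squarefree part of 131 is 131 and the squarefree part of 8384 is also 131, so sqrt(131) and sqrt(8384) are both rational multiples of sqrt(131). Hence Q(sqrt(131)) = Q(sqrt(8384)) = Q(sqrt(131)), and the splitting field collapses to a single degree-2 extension with Galois group Z/2Z.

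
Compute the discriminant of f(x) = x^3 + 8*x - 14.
Δ = -7340

For a depressed cubic x^3 + p x + q the discriminant is Δ = -4 p^3 - 27 q^2 = -4*(8)^3 - 27*(-14)^2 = -2048 - 5292 = -7340.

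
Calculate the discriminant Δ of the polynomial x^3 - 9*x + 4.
Δ = 2484

For a depressed cubic x^3 + p x + q the discriminant is Δ = -4 p^3 - 27 q^2 = -4*(-9)^3 - 27*(4)^2 = 2916 - 432 = 2484.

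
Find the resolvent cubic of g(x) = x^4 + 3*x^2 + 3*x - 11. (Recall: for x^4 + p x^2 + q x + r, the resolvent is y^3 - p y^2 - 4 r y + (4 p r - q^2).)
h(y) = y^3 - 3*y^2 + 44*y - 141

Identify coefficients: p = 3, q = 3, r = -11.
Plug into h(y) = y^3 - p y^2 - 4 r y + (4 p r - q^2):
  h(y) = y^3 - (3) y^2 - 4*(-11) y + (4*(3)*(-11) - (3)^2)
       = y^3 + (-3) y^2 + (44) y + (-141).
Simplifying: h(y) = y^3 - 3*y^2 + 44*y - 141.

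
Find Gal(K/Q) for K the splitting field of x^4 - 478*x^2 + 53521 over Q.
Gal(K/Q) = V_4 (Klein four-group, Z/2Z × Z/2Z)

f factors as (x^2 - 299)(x^2 - 179), so the splitting field is K = Q(sqrt(299), sqrt(179)). The elements 299, 179, 53521 are all non-squares in Q, so sqrt(299) and sqrt(179) generate independent quadratic extensions. Thus [K:Q] = 4 and Gal(K/Q) is generated by the two order-2 automorphisms sqrt(299) ↦ -sqrt(299) and sqrt(179) ↦ -sqrt(179), giving V_4.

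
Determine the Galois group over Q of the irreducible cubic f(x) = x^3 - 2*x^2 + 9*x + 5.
Gal(K/Q) = S_3 (symmetric group of order 6)

Compute the discriminant of x^3 + (-2)*x^2 + (9)*x + (5): Δ = -4727. Since Δ is not a rational square, the Galois group is not contained in A_3; it must be the full S_3 (irreducibility of the cubic rules out anything smaller).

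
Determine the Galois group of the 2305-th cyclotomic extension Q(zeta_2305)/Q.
|Gal(Q(zeta_2305)/Q)| = phi(2305) = 1840; group ≅ (Z/2305Z)^* ≅ Z/4Z × Z/460Z

The n-th cyclotomic polynomial Φ_2305(x) is the minimal polynomial of zeta_2305 over Q and has degree phi(2305) = 1840. So Q(zeta_2305) is a degree-1840 Galois extension with Galois group (Z/2305Z)^*. By CRT, (Z/2305Z)^* ≅ (Z/5Z)^* × (Z/461Z)^*. Each prime-power unit group is (Z/5Z)^* ≅ Z/4Z; (Z/461Z)^* ≅ Z/460Z. Hence Gal(Q(zeta_2305)/Q) ≅ Z/4Z × Z/460Z.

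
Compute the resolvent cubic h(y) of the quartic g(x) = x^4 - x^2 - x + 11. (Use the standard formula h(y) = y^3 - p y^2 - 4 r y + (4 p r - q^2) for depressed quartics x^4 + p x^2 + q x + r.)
h(y) = y^3 + y^2 - 44*y - 45

Identify coefficients: p = -1, q = -1, r = 11.
Plug into h(y) = y^3 - p y^2 - 4 r y + (4 p r - q^2):
  h(y) = y^3 - (-1) y^2 - 4*(11) y + (4*(-1)*(11) - (-1)^2)
       = y^3 + (1) y^2 + (-44) y + (-45).
Simplifying: h(y) = y^3 + y^2 - 44*y - 45.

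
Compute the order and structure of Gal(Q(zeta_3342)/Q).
|Gal(Q(zeta_3342)/Q)| = phi(3342) = 1112; group ≅ (Z/3342Z)^* ≅ Z/2Z × Z/556Z

The n-th cyclotomic polynomial Φ_3342(x) is the minimal polynomial of zeta_3342 over Q and has degree phi(3342) = 1112. So Q(zeta_3342) is a degree-1112 Galois extension with Galois group (Z/3342Z)^*. By CRT, (Z/3342Z)^* ≅ (Z/2Z)^* × (Z/3Z)^* × (Z/557Z)^*. Each prime-power unit group is (Z/2Z)^* ≅ trivial group (order 1); (Z/3Z)^* ≅ Z/2Z; (Z/557Z)^* ≅ Z/556Z. Hence Gal(Q(zeta_3342)/Q) ≅ Z/2Z × Z/556Z.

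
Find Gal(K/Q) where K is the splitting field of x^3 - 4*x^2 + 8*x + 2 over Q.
Gal(K/Q) = S_3 (symmetric group of order 6)

Compute the discriminant of x^3 + (-4)*x^2 + (8)*x + (2): Δ = -1772. Since Δ is not a rational square, the Galois group is not contained in A_3; it must be the full S_3 (irreducibility of the cubic rules out anything smaller).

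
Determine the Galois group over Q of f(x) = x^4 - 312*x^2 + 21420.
Gal(K/Q) = V_4 (Klein four-group, Z/2Z × Z/2Z)

f factors as (x^2 - 210)(x^2 - 102), so the splitting field is K = Q(sqrt(210), sqrt(102)). The elements 210, 102, 21420 are all non-squares in Q, so sqrt(210) and sqrt(102) generate independent quadratic extensions. Thus [K:Q] = 4 and Gal(K/Q) is generated by the two order-2 automorphisms sqrt(210) ↦ -sqrt(210) and sqrt(102) ↦ -sqrt(102), giving V_4.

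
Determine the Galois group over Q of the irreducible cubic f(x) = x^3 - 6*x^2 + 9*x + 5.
Gal(K/Q) = S_3 (symmetric group of order 6)

Compute the discriminant of x^3 + (-6)*x^2 + (9)*x + (5): Δ = -1215. Since Δ is not a rational square, the Galois group is not contained in A_3; it must be the full S_3 (irreducibility of the cubic rules out anything smaller).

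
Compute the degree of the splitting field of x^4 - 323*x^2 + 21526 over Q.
[K:Q] = 4

f factors as (x^2 - 94)(x^2 - 229); the splitting field is K = Q(sqrt(94), sqrt(229)). Since 94, 229, and 21526 are all non-squares in Q, the three subfields Q(sqrt(94)), Q(sqrt(229)), Q(sqrt(21526)) are distinct degree-2 extensions, so [K:Q] = 4 (Klein four Galois group).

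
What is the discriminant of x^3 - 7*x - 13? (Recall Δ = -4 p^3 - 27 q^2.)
Δ = -3191

For a depressed cubic x^3 + p x + q the discriminant is Δ = -4 p^3 - 27 q^2 = -4*(-7)^3 - 27*(-13)^2 = 1372 - 4563 = -3191.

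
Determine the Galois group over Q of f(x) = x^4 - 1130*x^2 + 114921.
Gal(K/Q) = Z/2Z (cyclic of order 2)

f factors as (x^2 - 1017)(x^2 - 113), so the splitting field is K = Q(sqrt(1017), sqrt(113)). The squarefree part of 1017 is 113 and the squarefree part of 113 is also 113, so sqrt(1017) and sqrt(113) are both rational multiples of sqrt(113). Hence Q(sqrt(1017)) = Q(sqrt(113)) = Q(sqrt(113)), and the splitting field collapses to a single degree-2 extension with Galois group Z/2Z.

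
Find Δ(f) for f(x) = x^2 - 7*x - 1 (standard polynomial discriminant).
Δ = 53

For a quadratic a x^2 + b x + c the discriminant is Δ = b^2 - 4ac = (-7)^2 - 4*(1)*(-1) = 49 - (-4) = 53.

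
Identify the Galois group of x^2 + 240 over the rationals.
Gal(K/Q) = Z/2Z (cyclic of order 2)

x^2 + 240 is irreducible over Q since -240 is not a rational square. The splitting field Q(sqrt(-240)) has degree 2 over Q, and its unique nontrivial automorphism is sqrt(-240) ↦ -sqrt(-240). Hence Gal(Q(sqrt(-240))/Q) = Z/2Z.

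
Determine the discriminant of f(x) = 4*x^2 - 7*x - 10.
Δ = 209

For a quadratic a x^2 + b x + c the discriminant is Δ = b^2 - 4ac = (-7)^2 - 4*(4)*(-10) = 49 - (-160) = 209.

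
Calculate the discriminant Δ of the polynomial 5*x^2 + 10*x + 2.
Δ = 60

For a quadratic a x^2 + b x + c the discriminant is Δ = b^2 - 4ac = (10)^2 - 4*(5)*(2) = 100 - (40) = 60.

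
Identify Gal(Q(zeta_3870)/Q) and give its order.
|Gal(Q(zeta_3870)/Q)| = phi(3870) = 1008; group ≅ (Z/3870Z)^* ≅ Z/4Z × Z/6Z × Z/42Z

The n-th cyclotomic polynomial Φ_3870(x) is the minimal polynomial of zeta_3870 over Q and has degree phi(3870) = 1008. So Q(zeta_3870) is a degree-1008 Galois extension with Galois group (Z/3870Z)^*. By CRT, (Z/3870Z)^* ≅ (Z/2Z)^* × (Z/9Z)^* × (Z/5Z)^* × (Z/43Z)^*. Each prime-power unit group is (Z/2Z)^* ≅ trivial group (order 1); (Z/9Z)^* ≅ Z/6Z; (Z/5Z)^* ≅ Z/4Z; (Z/43Z)^* ≅ Z/42Z. Hence Gal(Q(zeta_3870)/Q) ≅ Z/4Z × Z/6Z × Z/42Z.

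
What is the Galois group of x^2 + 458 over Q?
Gal(K/Q) = Z/2Z (cyclic of order 2)

x^2 + 458 is irreducible over Q since -458 is not a rational square. The splitting field Q(sqrt(-458)) has degree 2 over Q, and its unique nontrivial automorphism is sqrt(-458) ↦ -sqrt(-458). Hence Gal(Q(sqrt(-458))/Q) = Z/2Z.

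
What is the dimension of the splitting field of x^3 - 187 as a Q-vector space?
[K:Q] = 6

x^3 - 187 has one real root r = 187^(1/3) and two complex roots r*zeta_3, r*zeta_3^2 where zeta_3 = e^(2*pi*i/3). The splitting field is Q(r, zeta_3). [Q(r):Q] = 3 and [Q(zeta_3):Q] = 2 with gcd = 1, so [Q(r, zeta_3):Q] = 3 * 2 = 6.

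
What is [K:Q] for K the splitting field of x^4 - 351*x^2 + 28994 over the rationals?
[K:Q] = 4

f factors as (x^2 - 218)(x^2 - 133); the splitting field is K = Q(sqrt(218), sqrt(133)). Since 218, 133, and 28994 are all non-squares in Q, the three subfields Q(sqrt(218)), Q(sqrt(133)), Q(sqrt(28994)) are distinct degree-2 extensions, so [K:Q] = 4 (Klein four Galois group).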